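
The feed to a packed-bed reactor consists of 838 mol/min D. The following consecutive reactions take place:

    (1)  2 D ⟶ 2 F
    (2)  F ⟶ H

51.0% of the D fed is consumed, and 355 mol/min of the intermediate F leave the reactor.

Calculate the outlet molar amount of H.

Conversion of D: D consumed = 2ξ₁ = 0.51 × 838 → ξ₁ = 213.7 mol/min.
F balance: n_F = 0 + 2ξ₁ − 1ξ₂ = 355 → ξ₂ = (2·213.7 − 355)/1 = 72.38 mol/min.
Outlet amounts (n = n₀ + Σ ν·ξ):
  D: 838 − 2(213.7) = 410.6
  F: 0 + 2(213.7) − 1(72.38) = 355
  H: 0 + 1(72.38) = 72.38

72.4 mol/min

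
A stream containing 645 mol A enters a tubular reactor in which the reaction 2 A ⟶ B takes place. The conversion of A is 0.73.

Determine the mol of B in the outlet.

235 mol

A reacted = 0.73 × 645 = 470.8 mol; ν_A = −2, so ξ = 470.8/2 = 235.4 mol.
Outlet amounts (n = n₀ + ν ξ):
  A: 645 − 2(235.4) = 174.2
  B: 0 + 1(235.4) = 235.4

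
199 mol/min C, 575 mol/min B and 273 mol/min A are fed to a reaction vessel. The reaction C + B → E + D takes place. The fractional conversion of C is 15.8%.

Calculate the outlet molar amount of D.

C reacted = 0.158 × 199 = 31.44 mol/min; ν_C = −1, so ξ = 31.44/1 = 31.44 mol/min.
Outlet amounts (n = n₀ + ν ξ):
  C: 199 − 1(31.44) = 167.6
  B: 575 − 1(31.44) = 543.6
  E: 0 + 1(31.44) = 31.44
  D: 0 + 1(31.44) = 31.44
  A: 273 (inert)

31.4 mol/min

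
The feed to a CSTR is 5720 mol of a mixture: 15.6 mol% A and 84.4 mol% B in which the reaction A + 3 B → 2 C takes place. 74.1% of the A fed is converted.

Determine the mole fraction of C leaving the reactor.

A reacted = 0.741 × 892.3 = 661.2 mol; ν_A = −1, so ξ = 661.2/1 = 661.2 mol.
Outlet amounts (n = n₀ + ν ξ):
  A: 892.3 − 1(661.2) = 231.1
  B: 4828 − 3(661.2) = 2844
  C: 0 + 2(661.2) = 1322
Total out = 4398 mol; y_C = 1322 / 4398 = 0.3007.

0.301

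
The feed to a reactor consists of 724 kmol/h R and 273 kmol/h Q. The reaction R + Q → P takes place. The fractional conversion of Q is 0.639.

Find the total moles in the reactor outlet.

823 kmol/h

Q reacted = 0.639 × 273 = 174.4 kmol/h; ν_Q = −1, so ξ = 174.4/1 = 174.4 kmol/h.
Outlet amounts (n = n₀ + ν ξ):
  R: 724 − 1(174.4) = 549.6
  Q: 273 − 1(174.4) = 98.55
  P: 0 + 1(174.4) = 174.4
Total out = 549.6 + 98.55 + 174.4 = 822.6 kmol/h.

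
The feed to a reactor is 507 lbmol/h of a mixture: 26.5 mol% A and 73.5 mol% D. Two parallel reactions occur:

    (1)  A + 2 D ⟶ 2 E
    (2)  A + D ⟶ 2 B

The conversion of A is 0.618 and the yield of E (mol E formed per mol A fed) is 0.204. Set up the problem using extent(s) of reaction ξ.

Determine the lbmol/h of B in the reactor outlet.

139 lbmol/h

Yield of E: 2ξ₁ / 134.4 = 0.204 → ξ₁ = 13.7 lbmol/h.
Conversion of A: 1ξ₁ + 1ξ₂ = 0.618 × 134.4 = 83.03 → ξ₂ = 69.33 lbmol/h.
Outlet amounts (n = n₀ + Σ ν·ξ):
  A: 134.4 − 1(13.7) − 1(69.33) = 51.32
  D: 372.6 − 2(13.7) − 1(69.33) = 275.9
  E: 0 + 2(13.7) = 27.41
  B: 0 + 2(69.33) = 138.7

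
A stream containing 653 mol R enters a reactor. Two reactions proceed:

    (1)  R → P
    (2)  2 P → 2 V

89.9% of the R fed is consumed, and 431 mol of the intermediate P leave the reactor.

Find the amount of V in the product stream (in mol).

Conversion of R: R consumed = 1ξ₁ = 0.899 × 653 → ξ₁ = 587 mol.
P balance: n_P = 0 + 1ξ₁ − 2ξ₂ = 431 → ξ₂ = (1·587 − 431)/2 = 78.02 mol.
Outlet amounts (n = n₀ + Σ ν·ξ):
  R: 653 − 1(587) = 65.95
  P: 0 + 1(587) − 2(78.02) = 431
  V: 0 + 2(78.02) = 156

156 mol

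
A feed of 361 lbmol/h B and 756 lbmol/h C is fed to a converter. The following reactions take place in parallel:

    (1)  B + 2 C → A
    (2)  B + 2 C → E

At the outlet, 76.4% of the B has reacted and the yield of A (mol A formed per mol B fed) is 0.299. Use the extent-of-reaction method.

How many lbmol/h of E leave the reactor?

168 lbmol/h

Yield of A: 1ξ₁ / 361 = 0.299 → ξ₁ = 107.9 lbmol/h.
Conversion of B: 1ξ₁ + 1ξ₂ = 0.764 × 361 = 275.8 → ξ₂ = 167.9 lbmol/h.
Outlet amounts (n = n₀ + Σ ν·ξ):
  B: 361 − 1(107.9) − 1(167.9) = 85.2
  C: 756 − 2(107.9) − 2(167.9) = 204.4
  A: 0 + 1(107.9) = 107.9
  E: 0 + 1(167.9) = 167.9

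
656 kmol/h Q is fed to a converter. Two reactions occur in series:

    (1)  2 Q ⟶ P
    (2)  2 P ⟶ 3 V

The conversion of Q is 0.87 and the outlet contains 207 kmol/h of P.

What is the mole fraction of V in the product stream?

0.287

Conversion of Q: Q consumed = 2ξ₁ = 0.87 × 656 → ξ₁ = 285.4 kmol/h.
P balance: n_P = 0 + 1ξ₁ − 2ξ₂ = 207 → ξ₂ = (1·285.4 − 207)/2 = 39.18 kmol/h.
Outlet amounts (n = n₀ + Σ ν·ξ):
  Q: 656 − 2(285.4) = 85.28
  P: 0 + 1(285.4) − 2(39.18) = 207
  V: 0 + 3(39.18) = 117.5
Total out = 409.8 kmol/h; y_V = 117.5 / 409.8 = 0.2868.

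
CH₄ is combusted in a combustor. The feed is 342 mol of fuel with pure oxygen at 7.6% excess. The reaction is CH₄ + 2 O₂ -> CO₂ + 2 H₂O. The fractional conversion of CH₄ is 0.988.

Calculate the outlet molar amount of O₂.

60.2 mol

Stoichiometric O₂ = 2 × 342 = 684 mol; O₂ fed = 684 × 1.076 = 736 mol.
Fuel reacted = 0.988 × 342 → ξ = 337.9 mol.
Outlet (n = n₀ + ν ξ):
  CH₄: 342 − 1(337.9) = 4.104
  O₂: 736 − 2(337.9) = 60.19
  CO₂: 0 + 1(337.9) = 337.9
  H₂O: 0 + 2(337.9) = 675.8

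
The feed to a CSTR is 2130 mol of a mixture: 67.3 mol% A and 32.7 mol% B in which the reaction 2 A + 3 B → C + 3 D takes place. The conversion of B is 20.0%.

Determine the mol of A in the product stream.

1340 mol

B reacted = 0.2 × 696.5 = 139.3 mol; ν_B = −3, so ξ = 139.3/3 = 46.43 mol.
Outlet amounts (n = n₀ + ν ξ):
  A: 1433 − 2(46.43) = 1341
  B: 696.5 − 3(46.43) = 557.2
  C: 0 + 1(46.43) = 46.43
  D: 0 + 3(46.43) = 139.3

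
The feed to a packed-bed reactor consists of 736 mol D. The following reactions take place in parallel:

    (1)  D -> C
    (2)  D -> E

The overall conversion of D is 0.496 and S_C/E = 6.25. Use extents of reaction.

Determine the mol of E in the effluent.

50.4 mol

Conversion of D: D consumed = 0.496 × 736 = 365.1 mol = 1ξ₁ + 1ξ₂.
Selectivity: 1ξ₁ / (1ξ₂) = 6.25 → ξ₁ = 6.25 ξ₂.
Substitute: (1·6.25 + 1) ξ₂ = 365.1 → ξ₂ = 50.35 mol, ξ₁ = 314.7 mol.
Outlet amounts (n = n₀ + Σ ν·ξ):
  D: 736 − 1(314.7) − 1(50.35) = 370.9
  C: 0 + 1(314.7) = 314.7
  E: 0 + 1(50.35) = 50.35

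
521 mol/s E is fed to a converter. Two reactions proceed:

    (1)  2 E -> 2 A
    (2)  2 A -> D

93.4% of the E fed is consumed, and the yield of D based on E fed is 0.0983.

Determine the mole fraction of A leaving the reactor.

Conversion of E: E consumed = 2ξ₁ = 0.934 × 521 → ξ₁ = 243.3 mol/s.
Yield of D: 1ξ₂ / 521 = 0.0983 → ξ₂ = 51.21 mol/s.
Outlet amounts (n = n₀ + Σ ν·ξ):
  E: 521 − 2(243.3) = 34.39
  A: 0 + 2(243.3) − 2(51.21) = 384.2
  D: 0 + 1(51.21) = 51.21
Total out = 469.8 mol/s; y_A = 384.2 / 469.8 = 0.8178.

0.818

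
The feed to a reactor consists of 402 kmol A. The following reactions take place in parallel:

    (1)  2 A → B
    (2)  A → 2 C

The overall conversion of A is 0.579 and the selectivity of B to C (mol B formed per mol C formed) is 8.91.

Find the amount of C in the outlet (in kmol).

12.7 kmol

Conversion of A: A consumed = 0.579 × 402 = 232.8 kmol = 2ξ₁ + 1ξ₂.
Selectivity: 1ξ₁ / (2ξ₂) = 8.91 → ξ₁ = 17.82 ξ₂.
Substitute: (2·17.82 + 1) ξ₂ = 232.8 → ξ₂ = 6.353 kmol, ξ₁ = 113.2 kmol.
Outlet amounts (n = n₀ + Σ ν·ξ):
  A: 402 − 2(113.2) − 1(6.353) = 169.2
  B: 0 + 1(113.2) = 113.2
  C: 0 + 2(6.353) = 12.71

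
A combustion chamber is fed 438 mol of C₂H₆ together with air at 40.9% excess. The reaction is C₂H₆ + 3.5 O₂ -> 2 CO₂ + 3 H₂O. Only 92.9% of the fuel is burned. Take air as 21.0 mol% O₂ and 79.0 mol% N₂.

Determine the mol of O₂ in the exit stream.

736 mol

Stoichiometric O₂ = 3.5 × 438 = 1533 mol; O₂ fed = 1533 × 1.409 = 2160 mol.
N₂ fed = 2160 × 79/21 = 8126 mol.
Fuel reacted = 0.929 × 438 → ξ = 406.9 mol.
Outlet (n = n₀ + ν ξ):
  C₂H₆: 438 − 1(406.9) = 31.1
  O₂: 2160 − 3.5(406.9) = 735.8
  N₂: 8126 (inert)
  CO₂: 0 + 2(406.9) = 813.8
  H₂O: 0 + 3(406.9) = 1221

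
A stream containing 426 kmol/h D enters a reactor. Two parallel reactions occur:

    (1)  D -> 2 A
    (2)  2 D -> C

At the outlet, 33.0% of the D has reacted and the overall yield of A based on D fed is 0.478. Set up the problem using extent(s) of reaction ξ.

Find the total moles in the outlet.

508 kmol/h

Yield of A: 2ξ₁ / 426 = 0.478 → ξ₁ = 101.8 kmol/h.
Conversion of D: 1ξ₁ + 2ξ₂ = 0.33 × 426 = 140.6 → ξ₂ = 19.38 kmol/h.
Outlet amounts (n = n₀ + Σ ν·ξ):
  D: 426 − 1(101.8) − 2(19.38) = 285.4
  A: 0 + 2(101.8) = 203.6
  C: 0 + 1(19.38) = 19.38
Total out = 285.4 + 203.6 + 19.38 = 508.4 kmol/h.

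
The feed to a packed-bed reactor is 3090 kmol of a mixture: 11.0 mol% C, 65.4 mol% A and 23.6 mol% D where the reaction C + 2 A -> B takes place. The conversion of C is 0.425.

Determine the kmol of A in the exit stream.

1730 kmol

C reacted = 0.425 × 339.9 = 144.5 kmol; ν_C = −1, so ξ = 144.5/1 = 144.5 kmol.
Outlet amounts (n = n₀ + ν ξ):
  C: 339.9 − 1(144.5) = 195.4
  A: 2021 − 2(144.5) = 1732
  B: 0 + 1(144.5) = 144.5
  D: 729.2 (inert)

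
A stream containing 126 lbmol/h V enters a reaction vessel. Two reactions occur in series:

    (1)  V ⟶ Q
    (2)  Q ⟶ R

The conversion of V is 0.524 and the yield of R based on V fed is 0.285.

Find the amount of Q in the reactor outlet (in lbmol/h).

30.1 lbmol/h

Conversion of V: V consumed = 1ξ₁ = 0.524 × 126 → ξ₁ = 66.02 lbmol/h.
Yield of R: 1ξ₂ / 126 = 0.285 → ξ₂ = 35.91 lbmol/h.
Outlet amounts (n = n₀ + Σ ν·ξ):
  V: 126 − 1(66.02) = 59.98
  Q: 0 + 1(66.02) − 1(35.91) = 30.11
  R: 0 + 1(35.91) = 35.91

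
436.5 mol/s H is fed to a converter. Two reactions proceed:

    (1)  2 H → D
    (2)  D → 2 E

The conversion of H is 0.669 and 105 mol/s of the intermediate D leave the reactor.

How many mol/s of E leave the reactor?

82 mol/s

Conversion of H: H consumed = 2ξ₁ = 0.669 × 436.5 → ξ₁ = 146 mol/s.
D balance: n_D = 0 + 1ξ₁ − 1ξ₂ = 105 → ξ₂ = (1·146 − 105)/1 = 41.01 mol/s.
Outlet amounts (n = n₀ + Σ ν·ξ):
  H: 436.5 − 2(146) = 144.5
  D: 0 + 1(146) − 1(41.01) = 105
  E: 0 + 2(41.01) = 82.02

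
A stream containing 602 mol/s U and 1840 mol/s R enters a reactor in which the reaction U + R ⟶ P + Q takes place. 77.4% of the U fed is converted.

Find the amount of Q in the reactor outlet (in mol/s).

466 mol/s

U reacted = 0.774 × 602 = 465.9 mol/s; ν_U = −1, so ξ = 465.9/1 = 465.9 mol/s.
Outlet amounts (n = n₀ + ν ξ):
  U: 602 − 1(465.9) = 136.1
  R: 1840 − 1(465.9) = 1374
  P: 0 + 1(465.9) = 465.9
  Q: 0 + 1(465.9) = 465.9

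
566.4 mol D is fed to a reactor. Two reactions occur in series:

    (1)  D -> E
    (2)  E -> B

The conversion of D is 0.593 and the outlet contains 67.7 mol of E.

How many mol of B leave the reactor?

268 mol

Conversion of D: D consumed = 1ξ₁ = 0.593 × 566.4 → ξ₁ = 335.9 mol.
E balance: n_E = 0 + 1ξ₁ − 1ξ₂ = 67.7 → ξ₂ = (1·335.9 − 67.7)/1 = 268.2 mol.
Outlet amounts (n = n₀ + Σ ν·ξ):
  D: 566.4 − 1(335.9) = 230.5
  E: 0 + 1(335.9) − 1(268.2) = 67.7
  B: 0 + 1(268.2) = 268.2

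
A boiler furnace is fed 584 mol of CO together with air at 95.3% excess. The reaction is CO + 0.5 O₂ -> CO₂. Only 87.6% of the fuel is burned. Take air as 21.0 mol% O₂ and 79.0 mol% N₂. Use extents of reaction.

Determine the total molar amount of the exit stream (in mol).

3040 mol

Stoichiometric O₂ = 0.5 × 584 = 292 mol; O₂ fed = 292 × 1.953 = 570.3 mol.
N₂ fed = 570.3 × 79/21 = 2145 mol.
Fuel reacted = 0.876 × 584 → ξ = 511.6 mol.
Outlet (n = n₀ + ν ξ):
  CO: 584 − 1(511.6) = 72.42
  O₂: 570.3 − 0.5(511.6) = 314.5
  N₂: 2145 (inert)
  CO₂: 0 + 1(511.6) = 511.6
Total out = 72.42 + 314.5 + 2145 + 511.6 = 3044 mol.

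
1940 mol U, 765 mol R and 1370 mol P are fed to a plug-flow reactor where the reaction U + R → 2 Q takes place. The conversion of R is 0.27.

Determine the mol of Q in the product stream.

R reacted = 0.27 × 765 = 206.6 mol; ν_R = −1, so ξ = 206.6/1 = 206.6 mol.
Outlet amounts (n = n₀ + ν ξ):
  U: 1940 − 1(206.6) = 1733
  R: 765 − 1(206.6) = 558.5
  Q: 0 + 2(206.6) = 413.1
  P: 1370 (inert)

413 mol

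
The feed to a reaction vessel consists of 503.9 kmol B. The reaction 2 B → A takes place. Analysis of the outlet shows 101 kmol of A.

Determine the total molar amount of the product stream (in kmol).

For A: n = n₀ + 1ξ → 101 = 0 + 1ξ, giving ξ = 101 kmol.
Outlet amounts (n = n₀ + ν ξ):
  B: 503.9 − 2(101) = 301.9
  A: 0 + 1(101) = 101
Total out = 301.9 + 101 = 402.9 kmol.

403 kmol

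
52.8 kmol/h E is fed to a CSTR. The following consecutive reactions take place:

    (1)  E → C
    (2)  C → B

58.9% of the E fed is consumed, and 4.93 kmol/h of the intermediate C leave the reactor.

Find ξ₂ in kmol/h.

ξ₂ = 26.2 kmol/h

Conversion of E: E consumed = 1ξ₁ = 0.589 × 52.8 → ξ₁ = 31.1 kmol/h.
C balance: n_C = 0 + 1ξ₁ − 1ξ₂ = 4.93 → ξ₂ = (1·31.1 − 4.93)/1 = 26.17 kmol/h.
Outlet amounts (n = n₀ + Σ ν·ξ):
  E: 52.8 − 1(31.1) = 21.7
  C: 0 + 1(31.1) − 1(26.17) = 4.93
  B: 0 + 1(26.17) = 26.17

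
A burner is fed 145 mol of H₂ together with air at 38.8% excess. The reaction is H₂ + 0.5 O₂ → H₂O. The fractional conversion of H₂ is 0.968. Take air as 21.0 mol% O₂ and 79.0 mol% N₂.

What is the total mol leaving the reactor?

554 mol

Stoichiometric O₂ = 0.5 × 145 = 72.5 mol; O₂ fed = 72.5 × 1.388 = 100.6 mol.
N₂ fed = 100.6 × 79/21 = 378.6 mol.
Fuel reacted = 0.968 × 145 → ξ = 140.4 mol.
Outlet (n = n₀ + ν ξ):
  H₂: 145 − 1(140.4) = 4.64
  O₂: 100.6 − 0.5(140.4) = 30.45
  N₂: 378.6 (inert)
  H₂O: 0 + 1(140.4) = 140.4
Total out = 4.64 + 30.45 + 378.6 + 140.4 = 554 mol.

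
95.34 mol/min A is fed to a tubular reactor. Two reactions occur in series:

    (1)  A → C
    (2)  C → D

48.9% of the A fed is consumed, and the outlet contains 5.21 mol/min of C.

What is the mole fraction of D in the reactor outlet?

Conversion of A: A consumed = 1ξ₁ = 0.489 × 95.34 → ξ₁ = 46.62 mol/min.
C balance: n_C = 0 + 1ξ₁ − 1ξ₂ = 5.21 → ξ₂ = (1·46.62 − 5.21)/1 = 41.41 mol/min.
Outlet amounts (n = n₀ + Σ ν·ξ):
  A: 95.34 − 1(46.62) = 48.72
  C: 0 + 1(46.62) − 1(41.41) = 5.21
  D: 0 + 1(41.41) = 41.41
Total out = 95.34 mol/min; y_D = 41.41 / 95.34 = 0.4344.

0.434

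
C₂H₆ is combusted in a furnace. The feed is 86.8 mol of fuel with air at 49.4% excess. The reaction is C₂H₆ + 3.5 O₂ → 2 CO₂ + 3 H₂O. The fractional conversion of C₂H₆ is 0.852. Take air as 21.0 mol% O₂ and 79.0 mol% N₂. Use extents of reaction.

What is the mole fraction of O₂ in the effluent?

Stoichiometric O₂ = 3.5 × 86.8 = 303.8 mol; O₂ fed = 303.8 × 1.494 = 453.9 mol.
N₂ fed = 453.9 × 79/21 = 1707 mol.
Fuel reacted = 0.852 × 86.8 → ξ = 73.95 mol.
Outlet (n = n₀ + ν ξ):
  C₂H₆: 86.8 − 1(73.95) = 12.85
  O₂: 453.9 − 3.5(73.95) = 195
  N₂: 1707 (inert)
  CO₂: 0 + 2(73.95) = 147.9
  H₂O: 0 + 3(73.95) = 221.9
Total out = 2285 mol; y_O₂ = 195 / 2285 = 0.08535.

0.0854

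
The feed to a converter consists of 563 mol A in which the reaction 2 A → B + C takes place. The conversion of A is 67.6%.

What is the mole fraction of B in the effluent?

0.338

A reacted = 0.676 × 563 = 380.6 mol; ν_A = −2, so ξ = 380.6/2 = 190.3 mol.
Outlet amounts (n = n₀ + ν ξ):
  A: 563 − 2(190.3) = 182.4
  B: 0 + 1(190.3) = 190.3
  C: 0 + 1(190.3) = 190.3
Total out = 563 mol; y_B = 190.3 / 563 = 0.338.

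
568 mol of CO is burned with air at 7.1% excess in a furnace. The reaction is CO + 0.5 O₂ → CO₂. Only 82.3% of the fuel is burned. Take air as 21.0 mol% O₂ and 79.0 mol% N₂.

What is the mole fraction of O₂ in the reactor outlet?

Stoichiometric O₂ = 0.5 × 568 = 284 mol; O₂ fed = 284 × 1.071 = 304.2 mol.
N₂ fed = 304.2 × 79/21 = 1144 mol.
Fuel reacted = 0.823 × 568 → ξ = 467.5 mol.
Outlet (n = n₀ + ν ξ):
  CO: 568 − 1(467.5) = 100.5
  O₂: 304.2 − 0.5(467.5) = 70.43
  N₂: 1144 (inert)
  CO₂: 0 + 1(467.5) = 467.5
Total out = 1783 mol; y_O₂ = 70.43 / 1783 = 0.03951.

0.0395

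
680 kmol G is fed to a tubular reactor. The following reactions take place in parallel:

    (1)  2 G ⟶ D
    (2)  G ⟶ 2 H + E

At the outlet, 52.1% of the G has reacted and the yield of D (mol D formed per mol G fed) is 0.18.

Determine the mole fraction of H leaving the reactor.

0.282

Yield of D: 1ξ₁ / 680 = 0.18 → ξ₁ = 122.4 kmol.
Conversion of G: 2ξ₁ + 1ξ₂ = 0.521 × 680 = 354.3 → ξ₂ = 109.5 kmol.
Outlet amounts (n = n₀ + Σ ν·ξ):
  G: 680 − 2(122.4) − 1(109.5) = 325.7
  D: 0 + 1(122.4) = 122.4
  H: 0 + 2(109.5) = 219
  E: 0 + 1(109.5) = 109.5
Total out = 776.6 kmol; y_H = 219 / 776.6 = 0.282.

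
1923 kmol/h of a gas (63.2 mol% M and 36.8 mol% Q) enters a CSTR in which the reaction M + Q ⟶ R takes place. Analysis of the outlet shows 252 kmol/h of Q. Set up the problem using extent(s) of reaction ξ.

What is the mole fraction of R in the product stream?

0.311

For Q: n = n₀ − 1ξ → 252 = 707.7 − 1ξ, giving ξ = 455.7 kmol/h.
Outlet amounts (n = n₀ + ν ξ):
  M: 1215 − 1(455.7) = 759.7
  Q: 707.7 − 1(455.7) = 252
  R: 0 + 1(455.7) = 455.7
Total out = 1467 kmol/h; y_R = 455.7 / 1467 = 0.3105.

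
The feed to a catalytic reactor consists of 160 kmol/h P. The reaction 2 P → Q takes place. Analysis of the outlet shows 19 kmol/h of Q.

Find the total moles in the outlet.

141 kmol/h

For Q: n = n₀ + 1ξ → 19 = 0 + 1ξ, giving ξ = 19 kmol/h.
Outlet amounts (n = n₀ + ν ξ):
  P: 160 − 2(19) = 122
  Q: 0 + 1(19) = 19
Total out = 122 + 19 = 141 kmol/h.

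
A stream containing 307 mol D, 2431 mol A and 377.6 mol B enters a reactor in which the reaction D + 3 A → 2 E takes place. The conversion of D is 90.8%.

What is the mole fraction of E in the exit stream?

D reacted = 0.908 × 307 = 278.8 mol; ν_D = −1, so ξ = 278.8/1 = 278.8 mol.
Outlet amounts (n = n₀ + ν ξ):
  D: 307 − 1(278.8) = 28.24
  A: 2431 − 3(278.8) = 1595
  E: 0 + 2(278.8) = 557.5
  B: 377.6 (inert)
Total out = 2558 mol; y_E = 557.5 / 2558 = 0.2179.

0.218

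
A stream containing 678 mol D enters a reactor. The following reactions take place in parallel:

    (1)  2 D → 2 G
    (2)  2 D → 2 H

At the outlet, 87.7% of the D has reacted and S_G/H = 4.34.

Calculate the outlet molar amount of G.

483 mol

Conversion of D: D consumed = 0.877 × 678 = 594.6 mol = 2ξ₁ + 2ξ₂.
Selectivity: 2ξ₁ / (2ξ₂) = 4.34 → ξ₁ = 4.34 ξ₂.
Substitute: (2·4.34 + 2) ξ₂ = 594.6 → ξ₂ = 55.67 mol, ξ₁ = 241.6 mol.
Outlet amounts (n = n₀ + Σ ν·ξ):
  D: 678 − 2(241.6) − 2(55.67) = 83.39
  G: 0 + 2(241.6) = 483.3
  H: 0 + 2(55.67) = 111.3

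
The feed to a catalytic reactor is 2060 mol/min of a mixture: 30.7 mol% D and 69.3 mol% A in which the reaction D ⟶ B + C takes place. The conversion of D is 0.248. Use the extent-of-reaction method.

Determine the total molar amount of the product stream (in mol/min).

D reacted = 0.248 × 632.4 = 156.8 mol/min; ν_D = −1, so ξ = 156.8/1 = 156.8 mol/min.
Outlet amounts (n = n₀ + ν ξ):
  D: 632.4 − 1(156.8) = 475.6
  B: 0 + 1(156.8) = 156.8
  C: 0 + 1(156.8) = 156.8
  A: 1428 (inert)
Total out = 475.6 + 156.8 + 156.8 + 1428 = 2217 mol/min.

2220 mol/min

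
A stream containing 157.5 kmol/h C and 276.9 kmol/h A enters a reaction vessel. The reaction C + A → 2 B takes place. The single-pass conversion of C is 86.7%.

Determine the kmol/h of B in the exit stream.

273 kmol/h

C reacted = 0.867 × 157.5 = 136.6 kmol/h; ν_C = −1, so ξ = 136.6/1 = 136.6 kmol/h.
Outlet amounts (n = n₀ + ν ξ):
  C: 157.5 − 1(136.6) = 20.95
  A: 276.9 − 1(136.6) = 140.3
  B: 0 + 2(136.6) = 273.1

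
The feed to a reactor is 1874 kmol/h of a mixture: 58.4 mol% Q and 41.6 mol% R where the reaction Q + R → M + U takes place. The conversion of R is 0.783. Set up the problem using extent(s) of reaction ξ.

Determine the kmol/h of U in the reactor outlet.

R reacted = 0.783 × 779.6 = 610.4 kmol/h; ν_R = −1, so ξ = 610.4/1 = 610.4 kmol/h.
Outlet amounts (n = n₀ + ν ξ):
  Q: 1094 − 1(610.4) = 484
  R: 779.6 − 1(610.4) = 169.2
  M: 0 + 1(610.4) = 610.4
  U: 0 + 1(610.4) = 610.4

610 kmol/h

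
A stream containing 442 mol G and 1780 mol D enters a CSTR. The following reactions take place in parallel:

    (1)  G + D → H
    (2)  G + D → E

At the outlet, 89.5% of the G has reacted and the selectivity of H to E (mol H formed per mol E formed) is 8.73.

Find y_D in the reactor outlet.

0.758

Conversion of G: G consumed = 0.895 × 442 = 395.6 mol = 1ξ₁ + 1ξ₂.
Selectivity: 1ξ₁ / (1ξ₂) = 8.73 → ξ₁ = 8.73 ξ₂.
Substitute: (1·8.73 + 1) ξ₂ = 395.6 → ξ₂ = 40.66 mol, ξ₁ = 354.9 mol.
Outlet amounts (n = n₀ + Σ ν·ξ):
  G: 442 − 1(354.9) − 1(40.66) = 46.41
  D: 1780 − 1(354.9) − 1(40.66) = 1384
  H: 0 + 1(354.9) = 354.9
  E: 0 + 1(40.66) = 40.66
Total out = 1826 mol; y_D = 1384 / 1826 = 0.758.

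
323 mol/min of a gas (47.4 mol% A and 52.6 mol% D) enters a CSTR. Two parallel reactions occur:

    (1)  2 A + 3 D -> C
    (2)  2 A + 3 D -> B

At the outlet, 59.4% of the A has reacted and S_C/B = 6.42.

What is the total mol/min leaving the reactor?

Conversion of A: A consumed = 0.594 × 153.1 = 90.94 mol/min = 2ξ₁ + 2ξ₂.
Selectivity: 1ξ₁ / (1ξ₂) = 6.42 → ξ₁ = 6.42 ξ₂.
Substitute: (2·6.42 + 2) ξ₂ = 90.94 → ξ₂ = 6.128 mol/min, ξ₁ = 39.34 mol/min.
Outlet amounts (n = n₀ + Σ ν·ξ):
  A: 153.1 − 2(39.34) − 2(6.128) = 62.16
  D: 169.9 − 3(39.34) − 3(6.128) = 33.48
  C: 0 + 1(39.34) = 39.34
  B: 0 + 1(6.128) = 6.128
Total out = 62.16 + 33.48 + 39.34 + 6.128 = 141.1 mol/min.

141 mol/min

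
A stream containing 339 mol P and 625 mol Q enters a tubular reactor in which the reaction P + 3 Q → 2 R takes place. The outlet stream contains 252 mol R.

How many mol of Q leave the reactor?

247 mol

For R: n = n₀ + 2ξ → 252 = 0 + 2ξ, giving ξ = 126 mol.
Outlet amounts (n = n₀ + ν ξ):
  P: 339 − 1(126) = 213
  Q: 625 − 3(126) = 247
  R: 0 + 2(126) = 252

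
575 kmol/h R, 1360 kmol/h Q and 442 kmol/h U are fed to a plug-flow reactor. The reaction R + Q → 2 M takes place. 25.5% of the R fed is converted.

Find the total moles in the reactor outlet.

R reacted = 0.255 × 575 = 146.6 kmol/h; ν_R = −1, so ξ = 146.6/1 = 146.6 kmol/h.
Outlet amounts (n = n₀ + ν ξ):
  R: 575 − 1(146.6) = 428.4
  Q: 1360 − 1(146.6) = 1213
  M: 0 + 2(146.6) = 293.2
  U: 442 (inert)
Total out = 428.4 + 1213 + 293.2 + 442 = 2377 kmol/h.

2380 kmol/h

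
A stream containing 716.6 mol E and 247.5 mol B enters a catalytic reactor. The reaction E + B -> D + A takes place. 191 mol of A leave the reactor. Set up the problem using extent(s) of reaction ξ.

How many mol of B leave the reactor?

56.5 mol

For A: n = n₀ + 1ξ → 191 = 0 + 1ξ, giving ξ = 191 mol.
Outlet amounts (n = n₀ + ν ξ):
  E: 716.6 − 1(191) = 525.6
  B: 247.5 − 1(191) = 56.5
  D: 0 + 1(191) = 191
  A: 0 + 1(191) = 191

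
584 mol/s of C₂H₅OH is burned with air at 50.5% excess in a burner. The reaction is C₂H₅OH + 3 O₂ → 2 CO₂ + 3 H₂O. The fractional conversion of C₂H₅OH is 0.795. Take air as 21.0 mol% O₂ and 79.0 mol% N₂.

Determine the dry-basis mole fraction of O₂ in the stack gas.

0.102

Stoichiometric O₂ = 3 × 584 = 1752 mol/s; O₂ fed = 1752 × 1.505 = 2637 mol/s.
N₂ fed = 2637 × 79/21 = 9919 mol/s.
Fuel reacted = 0.795 × 584 → ξ = 464.3 mol/s.
Outlet (n = n₀ + ν ξ):
  C₂H₅OH: 584 − 1(464.3) = 119.7
  O₂: 2637 − 3(464.3) = 1244
  N₂: 9919 (inert)
  CO₂: 0 + 2(464.3) = 928.6
  H₂O: 0 + 3(464.3) = 1393
Dry total = 12210 mol/s; y_O₂ (dry) = 1244 / 12210 = 0.1019.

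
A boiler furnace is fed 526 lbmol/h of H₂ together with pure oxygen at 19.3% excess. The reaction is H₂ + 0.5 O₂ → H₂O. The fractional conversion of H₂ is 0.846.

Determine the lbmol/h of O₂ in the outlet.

Stoichiometric O₂ = 0.5 × 526 = 263 lbmol/h; O₂ fed = 263 × 1.193 = 313.8 lbmol/h.
Fuel reacted = 0.846 × 526 → ξ = 445 lbmol/h.
Outlet (n = n₀ + ν ξ):
  H₂: 526 − 1(445) = 81
  O₂: 313.8 − 0.5(445) = 91.26
  H₂O: 0 + 1(445) = 445

91.3 lbmol/h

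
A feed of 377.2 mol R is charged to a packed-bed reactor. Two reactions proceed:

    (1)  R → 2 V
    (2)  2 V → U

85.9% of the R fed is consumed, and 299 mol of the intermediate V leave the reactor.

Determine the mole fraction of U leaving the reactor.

0.331

Conversion of R: R consumed = 1ξ₁ = 0.859 × 377.2 → ξ₁ = 324 mol.
V balance: n_V = 0 + 2ξ₁ − 2ξ₂ = 299 → ξ₂ = (2·324 − 299)/2 = 174.5 mol.
Outlet amounts (n = n₀ + Σ ν·ξ):
  R: 377.2 − 1(324) = 53.19
  V: 0 + 2(324) − 2(174.5) = 299
  U: 0 + 1(174.5) = 174.5
Total out = 526.7 mol; y_U = 174.5 / 526.7 = 0.3313.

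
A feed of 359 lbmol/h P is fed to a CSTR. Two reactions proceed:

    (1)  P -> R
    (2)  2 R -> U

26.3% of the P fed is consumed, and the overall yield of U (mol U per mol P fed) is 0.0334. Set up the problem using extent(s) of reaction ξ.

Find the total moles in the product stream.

Conversion of P: P consumed = 1ξ₁ = 0.263 × 359 → ξ₁ = 94.42 lbmol/h.
Yield of U: 1ξ₂ / 359 = 0.0334 → ξ₂ = 11.99 lbmol/h.
Outlet amounts (n = n₀ + Σ ν·ξ):
  P: 359 − 1(94.42) = 264.6
  R: 0 + 1(94.42) − 2(11.99) = 70.44
  U: 0 + 1(11.99) = 11.99
Total out = 264.6 + 70.44 + 11.99 = 347 lbmol/h.

347 lbmol/h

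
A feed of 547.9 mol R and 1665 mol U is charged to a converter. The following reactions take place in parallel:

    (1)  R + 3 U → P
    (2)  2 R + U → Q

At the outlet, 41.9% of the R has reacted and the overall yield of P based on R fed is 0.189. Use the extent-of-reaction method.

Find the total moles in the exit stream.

1780 mol

Yield of P: 1ξ₁ / 547.9 = 0.189 → ξ₁ = 103.6 mol.
Conversion of R: 1ξ₁ + 2ξ₂ = 0.419 × 547.9 = 229.6 → ξ₂ = 63.01 mol.
Outlet amounts (n = n₀ + Σ ν·ξ):
  R: 547.9 − 1(103.6) − 2(63.01) = 318.3
  U: 1665 − 3(103.6) − 1(63.01) = 1291
  P: 0 + 1(103.6) = 103.6
  Q: 0 + 1(63.01) = 63.01
Total out = 318.3 + 1291 + 103.6 + 63.01 = 1776 mol.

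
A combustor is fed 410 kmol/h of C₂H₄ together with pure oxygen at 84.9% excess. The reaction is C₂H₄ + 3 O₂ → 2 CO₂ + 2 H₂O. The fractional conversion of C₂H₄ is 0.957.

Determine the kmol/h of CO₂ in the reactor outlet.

Stoichiometric O₂ = 3 × 410 = 1230 kmol/h; O₂ fed = 1230 × 1.849 = 2274 kmol/h.
Fuel reacted = 0.957 × 410 → ξ = 392.4 kmol/h.
Outlet (n = n₀ + ν ξ):
  C₂H₄: 410 − 1(392.4) = 17.63
  O₂: 2274 − 3(392.4) = 1097
  CO₂: 0 + 2(392.4) = 784.7
  H₂O: 0 + 2(392.4) = 784.7

785 kmol/h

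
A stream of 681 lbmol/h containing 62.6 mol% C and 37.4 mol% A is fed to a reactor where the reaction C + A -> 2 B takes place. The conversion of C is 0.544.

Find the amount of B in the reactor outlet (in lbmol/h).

C reacted = 0.544 × 426.3 = 231.9 lbmol/h; ν_C = −1, so ξ = 231.9/1 = 231.9 lbmol/h.
Outlet amounts (n = n₀ + ν ξ):
  C: 426.3 − 1(231.9) = 194.4
  A: 254.7 − 1(231.9) = 22.78
  B: 0 + 2(231.9) = 463.8

464 lbmol/h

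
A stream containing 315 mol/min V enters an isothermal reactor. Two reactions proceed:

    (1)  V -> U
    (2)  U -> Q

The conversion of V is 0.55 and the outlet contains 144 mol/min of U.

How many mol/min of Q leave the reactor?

Conversion of V: V consumed = 1ξ₁ = 0.55 × 315 → ξ₁ = 173.2 mol/min.
U balance: n_U = 0 + 1ξ₁ − 1ξ₂ = 144 → ξ₂ = (1·173.2 − 144)/1 = 29.25 mol/min.
Outlet amounts (n = n₀ + Σ ν·ξ):
  V: 315 − 1(173.2) = 141.8
  U: 0 + 1(173.2) − 1(29.25) = 144
  Q: 0 + 1(29.25) = 29.25

29.2 mol/min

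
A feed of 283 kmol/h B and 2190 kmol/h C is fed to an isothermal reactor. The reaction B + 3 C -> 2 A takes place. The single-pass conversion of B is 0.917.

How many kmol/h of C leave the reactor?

1410 kmol/h

B reacted = 0.917 × 283 = 259.5 kmol/h; ν_B = −1, so ξ = 259.5/1 = 259.5 kmol/h.
Outlet amounts (n = n₀ + ν ξ):
  B: 283 − 1(259.5) = 23.49
  C: 2190 − 3(259.5) = 1411
  A: 0 + 2(259.5) = 519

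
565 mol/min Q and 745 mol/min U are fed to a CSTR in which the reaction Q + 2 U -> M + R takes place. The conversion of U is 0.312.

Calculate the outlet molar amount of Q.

U reacted = 0.312 × 745 = 232.4 mol/min; ν_U = −2, so ξ = 232.4/2 = 116.2 mol/min.
Outlet amounts (n = n₀ + ν ξ):
  Q: 565 − 1(116.2) = 448.8
  U: 745 − 2(116.2) = 512.6
  M: 0 + 1(116.2) = 116.2
  R: 0 + 1(116.2) = 116.2

449 mol/min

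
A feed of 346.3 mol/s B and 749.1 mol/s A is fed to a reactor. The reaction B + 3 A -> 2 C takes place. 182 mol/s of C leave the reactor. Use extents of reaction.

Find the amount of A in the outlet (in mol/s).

For C: n = n₀ + 2ξ → 182 = 0 + 2ξ, giving ξ = 91 mol/s.
Outlet amounts (n = n₀ + ν ξ):
  B: 346.3 − 1(91) = 255.3
  A: 749.1 − 3(91) = 476.1
  C: 0 + 2(91) = 182

476 mol/s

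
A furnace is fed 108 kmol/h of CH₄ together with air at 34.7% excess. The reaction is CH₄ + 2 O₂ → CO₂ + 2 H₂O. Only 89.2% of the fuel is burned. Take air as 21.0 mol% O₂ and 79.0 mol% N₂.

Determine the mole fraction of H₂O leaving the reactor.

0.129

Stoichiometric O₂ = 2 × 108 = 216 kmol/h; O₂ fed = 216 × 1.347 = 291 kmol/h.
N₂ fed = 291 × 79/21 = 1095 kmol/h.
Fuel reacted = 0.892 × 108 → ξ = 96.34 kmol/h.
Outlet (n = n₀ + ν ξ):
  CH₄: 108 − 1(96.34) = 11.66
  O₂: 291 − 2(96.34) = 98.28
  N₂: 1095 (inert)
  CO₂: 0 + 1(96.34) = 96.34
  H₂O: 0 + 2(96.34) = 192.7
Total out = 1493 kmol/h; y_H₂O = 192.7 / 1493 = 0.129.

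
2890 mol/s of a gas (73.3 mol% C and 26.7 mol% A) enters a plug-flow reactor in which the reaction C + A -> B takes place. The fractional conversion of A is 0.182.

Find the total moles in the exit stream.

2750 mol/s

A reacted = 0.182 × 771.6 = 140.4 mol/s; ν_A = −1, so ξ = 140.4/1 = 140.4 mol/s.
Outlet amounts (n = n₀ + ν ξ):
  C: 2118 − 1(140.4) = 1978
  A: 771.6 − 1(140.4) = 631.2
  B: 0 + 1(140.4) = 140.4
Total out = 1978 + 631.2 + 140.4 = 2750 mol/s.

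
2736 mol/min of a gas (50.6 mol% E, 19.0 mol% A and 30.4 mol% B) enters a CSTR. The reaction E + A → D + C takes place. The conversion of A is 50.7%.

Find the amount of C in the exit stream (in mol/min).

264 mol/min

A reacted = 0.507 × 519.8 = 263.6 mol/min; ν_A = −1, so ξ = 263.6/1 = 263.6 mol/min.
Outlet amounts (n = n₀ + ν ξ):
  E: 1384 − 1(263.6) = 1121
  A: 519.8 − 1(263.6) = 256.3
  D: 0 + 1(263.6) = 263.6
  C: 0 + 1(263.6) = 263.6
  B: 831.7 (inert)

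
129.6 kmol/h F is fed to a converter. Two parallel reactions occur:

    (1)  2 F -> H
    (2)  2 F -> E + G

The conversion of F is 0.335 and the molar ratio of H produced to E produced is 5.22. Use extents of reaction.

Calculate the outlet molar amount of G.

3.49 kmol/h

Conversion of F: F consumed = 0.335 × 129.6 = 43.42 kmol/h = 2ξ₁ + 2ξ₂.
Selectivity: 1ξ₁ / (1ξ₂) = 5.22 → ξ₁ = 5.22 ξ₂.
Substitute: (2·5.22 + 2) ξ₂ = 43.42 → ξ₂ = 3.49 kmol/h, ξ₁ = 18.22 kmol/h.
Outlet amounts (n = n₀ + Σ ν·ξ):
  F: 129.6 − 2(18.22) − 2(3.49) = 86.18
  H: 0 + 1(18.22) = 18.22
  E: 0 + 1(3.49) = 3.49
  G: 0 + 1(3.49) = 3.49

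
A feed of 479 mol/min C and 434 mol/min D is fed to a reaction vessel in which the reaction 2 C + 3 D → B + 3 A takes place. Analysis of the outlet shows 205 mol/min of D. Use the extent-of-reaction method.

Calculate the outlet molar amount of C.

For D: n = n₀ − 3ξ → 205 = 434 − 3ξ, giving ξ = 76.33 mol/min.
Outlet amounts (n = n₀ + ν ξ):
  C: 479 − 2(76.33) = 326.3
  D: 434 − 3(76.33) = 205
  B: 0 + 1(76.33) = 76.33
  A: 0 + 3(76.33) = 229

326 mol/min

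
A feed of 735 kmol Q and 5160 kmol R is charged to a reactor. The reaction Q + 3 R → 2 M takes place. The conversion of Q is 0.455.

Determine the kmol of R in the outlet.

Q reacted = 0.455 × 735 = 334.4 kmol; ν_Q = −1, so ξ = 334.4/1 = 334.4 kmol.
Outlet amounts (n = n₀ + ν ξ):
  Q: 735 − 1(334.4) = 400.6
  R: 5160 − 3(334.4) = 4157
  M: 0 + 2(334.4) = 668.9

4160 kmol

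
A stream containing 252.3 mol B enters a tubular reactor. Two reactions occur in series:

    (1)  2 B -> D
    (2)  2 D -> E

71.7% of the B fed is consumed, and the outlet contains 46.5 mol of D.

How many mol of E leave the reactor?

22 mol

Conversion of B: B consumed = 2ξ₁ = 0.717 × 252.3 → ξ₁ = 90.45 mol.
D balance: n_D = 0 + 1ξ₁ − 2ξ₂ = 46.5 → ξ₂ = (1·90.45 − 46.5)/2 = 21.97 mol.
Outlet amounts (n = n₀ + Σ ν·ξ):
  B: 252.3 − 2(90.45) = 71.4
  D: 0 + 1(90.45) − 2(21.97) = 46.5
  E: 0 + 1(21.97) = 21.97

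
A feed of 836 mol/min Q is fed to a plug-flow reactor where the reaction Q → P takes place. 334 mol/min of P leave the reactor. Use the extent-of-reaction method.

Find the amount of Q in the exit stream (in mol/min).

502 mol/min

For P: n = n₀ + 1ξ → 334 = 0 + 1ξ, giving ξ = 334 mol/min.
Outlet amounts (n = n₀ + ν ξ):
  Q: 836 − 1(334) = 502
  P: 0 + 1(334) = 334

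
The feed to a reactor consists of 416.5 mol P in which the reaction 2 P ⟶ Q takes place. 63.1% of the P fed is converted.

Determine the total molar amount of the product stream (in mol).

285 mol

P reacted = 0.631 × 416.5 = 262.8 mol; ν_P = −2, so ξ = 262.8/2 = 131.4 mol.
Outlet amounts (n = n₀ + ν ξ):
  P: 416.5 − 2(131.4) = 153.7
  Q: 0 + 1(131.4) = 131.4
Total out = 153.7 + 131.4 = 285.1 mol.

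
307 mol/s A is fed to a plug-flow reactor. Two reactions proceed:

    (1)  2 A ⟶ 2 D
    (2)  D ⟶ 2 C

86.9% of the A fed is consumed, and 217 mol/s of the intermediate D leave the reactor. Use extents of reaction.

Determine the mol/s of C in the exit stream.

Conversion of A: A consumed = 2ξ₁ = 0.869 × 307 → ξ₁ = 133.4 mol/s.
D balance: n_D = 0 + 2ξ₁ − 1ξ₂ = 217 → ξ₂ = (2·133.4 − 217)/1 = 49.78 mol/s.
Outlet amounts (n = n₀ + Σ ν·ξ):
  A: 307 − 2(133.4) = 40.22
  D: 0 + 2(133.4) − 1(49.78) = 217
  C: 0 + 2(49.78) = 99.57

99.6 mol/s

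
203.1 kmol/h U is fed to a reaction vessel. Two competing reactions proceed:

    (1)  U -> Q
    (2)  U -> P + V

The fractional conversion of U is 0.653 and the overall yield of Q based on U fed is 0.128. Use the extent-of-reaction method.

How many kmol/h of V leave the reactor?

107 kmol/h

Yield of Q: 1ξ₁ / 203.1 = 0.128 → ξ₁ = 26 kmol/h.
Conversion of U: 1ξ₁ + 1ξ₂ = 0.653 × 203.1 = 132.6 → ξ₂ = 106.6 kmol/h.
Outlet amounts (n = n₀ + Σ ν·ξ):
  U: 203.1 − 1(26) − 1(106.6) = 70.48
  Q: 0 + 1(26) = 26
  P: 0 + 1(106.6) = 106.6
  V: 0 + 1(106.6) = 106.6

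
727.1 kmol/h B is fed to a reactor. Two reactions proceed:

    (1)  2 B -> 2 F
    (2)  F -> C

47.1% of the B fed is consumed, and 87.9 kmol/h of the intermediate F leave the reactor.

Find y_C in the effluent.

Conversion of B: B consumed = 2ξ₁ = 0.471 × 727.1 → ξ₁ = 171.2 kmol/h.
F balance: n_F = 0 + 2ξ₁ − 1ξ₂ = 87.9 → ξ₂ = (2·171.2 − 87.9)/1 = 254.6 kmol/h.
Outlet amounts (n = n₀ + Σ ν·ξ):
  B: 727.1 − 2(171.2) = 384.6
  F: 0 + 2(171.2) − 1(254.6) = 87.9
  C: 0 + 1(254.6) = 254.6
Total out = 727.1 kmol/h; y_C = 254.6 / 727.1 = 0.3501.

0.35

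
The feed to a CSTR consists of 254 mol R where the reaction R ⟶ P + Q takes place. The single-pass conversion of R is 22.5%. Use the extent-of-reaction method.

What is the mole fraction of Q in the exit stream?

0.184

R reacted = 0.225 × 254 = 57.15 mol; ν_R = −1, so ξ = 57.15/1 = 57.15 mol.
Outlet amounts (n = n₀ + ν ξ):
  R: 254 − 1(57.15) = 196.8
  P: 0 + 1(57.15) = 57.15
  Q: 0 + 1(57.15) = 57.15
Total out = 311.1 mol; y_Q = 57.15 / 311.1 = 0.1837.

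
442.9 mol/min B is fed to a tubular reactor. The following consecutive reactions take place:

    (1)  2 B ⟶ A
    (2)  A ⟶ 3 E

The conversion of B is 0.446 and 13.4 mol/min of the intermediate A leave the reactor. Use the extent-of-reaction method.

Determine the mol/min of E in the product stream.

Conversion of B: B consumed = 2ξ₁ = 0.446 × 442.9 → ξ₁ = 98.77 mol/min.
A balance: n_A = 0 + 1ξ₁ − 1ξ₂ = 13.4 → ξ₂ = (1·98.77 − 13.4)/1 = 85.37 mol/min.
Outlet amounts (n = n₀ + Σ ν·ξ):
  B: 442.9 − 2(98.77) = 245.4
  A: 0 + 1(98.77) − 1(85.37) = 13.4
  E: 0 + 3(85.37) = 256.1

256 mol/min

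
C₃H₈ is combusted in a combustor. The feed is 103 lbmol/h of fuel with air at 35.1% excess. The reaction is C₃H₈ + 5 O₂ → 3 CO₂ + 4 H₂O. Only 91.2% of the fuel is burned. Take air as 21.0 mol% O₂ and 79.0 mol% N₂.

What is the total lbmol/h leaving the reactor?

3510 lbmol/h

Stoichiometric O₂ = 5 × 103 = 515 lbmol/h; O₂ fed = 515 × 1.351 = 695.8 lbmol/h.
N₂ fed = 695.8 × 79/21 = 2617 lbmol/h.
Fuel reacted = 0.912 × 103 → ξ = 93.94 lbmol/h.
Outlet (n = n₀ + ν ξ):
  C₃H₈: 103 − 1(93.94) = 9.064
  O₂: 695.8 − 5(93.94) = 226.1
  N₂: 2617 (inert)
  CO₂: 0 + 3(93.94) = 281.8
  H₂O: 0 + 4(93.94) = 375.7
Total out = 9.064 + 226.1 + 2617 + 281.8 + 375.7 = 3510 lbmol/h.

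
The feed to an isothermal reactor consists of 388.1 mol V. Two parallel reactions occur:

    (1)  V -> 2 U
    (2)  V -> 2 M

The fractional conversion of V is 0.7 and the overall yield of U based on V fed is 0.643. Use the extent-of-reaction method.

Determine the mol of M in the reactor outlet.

294 mol

Yield of U: 2ξ₁ / 388.1 = 0.643 → ξ₁ = 124.8 mol.
Conversion of V: 1ξ₁ + 1ξ₂ = 0.7 × 388.1 = 271.7 → ξ₂ = 146.9 mol.
Outlet amounts (n = n₀ + Σ ν·ξ):
  V: 388.1 − 1(124.8) − 1(146.9) = 116.4
  U: 0 + 2(124.8) = 249.5
  M: 0 + 2(146.9) = 293.8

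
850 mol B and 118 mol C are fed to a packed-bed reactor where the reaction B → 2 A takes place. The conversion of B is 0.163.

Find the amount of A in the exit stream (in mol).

B reacted = 0.163 × 850 = 138.6 mol; ν_B = −1, so ξ = 138.6/1 = 138.6 mol.
Outlet amounts (n = n₀ + ν ξ):
  B: 850 − 1(138.6) = 711.5
  A: 0 + 2(138.6) = 277.1
  C: 118 (inert)

277 mol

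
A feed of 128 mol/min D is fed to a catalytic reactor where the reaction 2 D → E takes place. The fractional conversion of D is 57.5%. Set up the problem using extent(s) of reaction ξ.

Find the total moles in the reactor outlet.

D reacted = 0.575 × 128 = 73.6 mol/min; ν_D = −2, so ξ = 73.6/2 = 36.8 mol/min.
Outlet amounts (n = n₀ + ν ξ):
  D: 128 − 2(36.8) = 54.4
  E: 0 + 1(36.8) = 36.8
Total out = 54.4 + 36.8 = 91.2 mol/min.

91.2 mol/min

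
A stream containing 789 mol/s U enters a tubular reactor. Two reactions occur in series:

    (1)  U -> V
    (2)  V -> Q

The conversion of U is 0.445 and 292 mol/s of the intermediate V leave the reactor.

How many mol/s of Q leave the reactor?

59.1 mol/s

Conversion of U: U consumed = 1ξ₁ = 0.445 × 789 → ξ₁ = 351.1 mol/s.
V balance: n_V = 0 + 1ξ₁ − 1ξ₂ = 292 → ξ₂ = (1·351.1 − 292)/1 = 59.11 mol/s.
Outlet amounts (n = n₀ + Σ ν·ξ):
  U: 789 − 1(351.1) = 437.9
  V: 0 + 1(351.1) − 1(59.11) = 292
  Q: 0 + 1(59.11) = 59.11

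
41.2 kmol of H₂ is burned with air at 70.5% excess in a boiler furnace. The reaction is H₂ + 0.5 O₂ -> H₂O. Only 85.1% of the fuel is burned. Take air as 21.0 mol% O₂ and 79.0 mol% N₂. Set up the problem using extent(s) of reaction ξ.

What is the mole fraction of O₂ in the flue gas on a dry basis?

Stoichiometric O₂ = 0.5 × 41.2 = 20.6 kmol; O₂ fed = 20.6 × 1.705 = 35.12 kmol.
N₂ fed = 35.12 × 79/21 = 132.1 kmol.
Fuel reacted = 0.851 × 41.2 → ξ = 35.06 kmol.
Outlet (n = n₀ + ν ξ):
  H₂: 41.2 − 1(35.06) = 6.139
  O₂: 35.12 − 0.5(35.06) = 17.59
  N₂: 132.1 (inert)
  H₂O: 0 + 1(35.06) = 35.06
Dry total = 155.9 kmol; y_O₂ (dry) = 17.59 / 155.9 = 0.1129.

0.113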